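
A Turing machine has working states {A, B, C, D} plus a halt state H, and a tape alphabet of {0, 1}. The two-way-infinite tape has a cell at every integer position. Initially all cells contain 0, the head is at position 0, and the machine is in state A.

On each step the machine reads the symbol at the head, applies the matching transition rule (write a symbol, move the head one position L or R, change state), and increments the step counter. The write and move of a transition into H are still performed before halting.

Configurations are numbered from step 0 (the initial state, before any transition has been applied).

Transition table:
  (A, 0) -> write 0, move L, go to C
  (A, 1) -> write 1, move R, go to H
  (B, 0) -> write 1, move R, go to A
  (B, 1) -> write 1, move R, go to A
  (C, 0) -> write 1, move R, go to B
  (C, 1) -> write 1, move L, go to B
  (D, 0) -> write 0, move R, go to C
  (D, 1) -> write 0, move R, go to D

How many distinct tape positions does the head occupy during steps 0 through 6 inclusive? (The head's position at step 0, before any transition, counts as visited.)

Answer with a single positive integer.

Step 1: in state A at pos 0, read 0 -> (A,0)->write 0,move L,goto C. Now: state=C, head=-1, tape[-2..1]=0000 (head:  ^)
Step 2: in state C at pos -1, read 0 -> (C,0)->write 1,move R,goto B. Now: state=B, head=0, tape[-2..1]=0100 (head:   ^)
Step 3: in state B at pos 0, read 0 -> (B,0)->write 1,move R,goto A. Now: state=A, head=1, tape[-2..2]=01100 (head:    ^)
Step 4: in state A at pos 1, read 0 -> (A,0)->write 0,move L,goto C. Now: state=C, head=0, tape[-2..2]=01100 (head:   ^)
Step 5: in state C at pos 0, read 1 -> (C,1)->write 1,move L,goto B. Now: state=B, head=-1, tape[-2..2]=01100 (head:  ^)
Step 6: in state B at pos -1, read 1 -> (B,1)->write 1,move R,goto A. Now: state=A, head=0, tape[-2..2]=01100 (head:   ^)
Head positions at steps 0..6: starting at 0, distinct positions visited = {-1, 0, 1} -> 3 position(s)

Answer: 3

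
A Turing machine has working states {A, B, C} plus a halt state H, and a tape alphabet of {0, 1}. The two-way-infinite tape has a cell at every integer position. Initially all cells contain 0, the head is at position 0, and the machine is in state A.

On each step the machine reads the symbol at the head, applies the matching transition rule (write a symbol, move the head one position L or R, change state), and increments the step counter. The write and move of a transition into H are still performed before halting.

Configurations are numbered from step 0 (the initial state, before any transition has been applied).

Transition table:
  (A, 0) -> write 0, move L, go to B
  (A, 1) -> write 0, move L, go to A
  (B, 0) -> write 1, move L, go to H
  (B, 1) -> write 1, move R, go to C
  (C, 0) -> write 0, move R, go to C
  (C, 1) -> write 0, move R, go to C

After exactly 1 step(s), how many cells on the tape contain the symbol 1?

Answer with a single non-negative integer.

Step 1: in state A at pos 0, read 0 -> (A,0)->write 0,move L,goto B. Now: state=B, head=-1, tape[-2..1]=0000 (head:  ^)
No cell contains 1 after step 1 -> 0 cell(s)

Answer: 0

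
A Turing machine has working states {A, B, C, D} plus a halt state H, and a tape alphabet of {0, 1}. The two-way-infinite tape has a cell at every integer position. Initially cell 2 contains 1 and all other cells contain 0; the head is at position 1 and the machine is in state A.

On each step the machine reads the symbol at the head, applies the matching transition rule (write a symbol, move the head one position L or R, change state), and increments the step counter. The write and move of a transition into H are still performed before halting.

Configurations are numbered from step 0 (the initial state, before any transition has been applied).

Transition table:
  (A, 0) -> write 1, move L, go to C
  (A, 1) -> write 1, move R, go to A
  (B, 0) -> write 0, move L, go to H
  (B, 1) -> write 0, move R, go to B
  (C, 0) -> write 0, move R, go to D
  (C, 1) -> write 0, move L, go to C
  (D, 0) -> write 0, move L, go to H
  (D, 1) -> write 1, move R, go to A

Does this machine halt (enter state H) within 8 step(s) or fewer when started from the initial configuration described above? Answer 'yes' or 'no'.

Step 1: in state A at pos 1, read 0 -> (A,0)->write 1,move L,goto C. Now: state=C, head=0, tape[-1..3]=00110 (head:  ^)
Step 2: in state C at pos 0, read 0 -> (C,0)->write 0,move R,goto D. Now: state=D, head=1, tape[-1..3]=00110 (head:   ^)
Step 3: in state D at pos 1, read 1 -> (D,1)->write 1,move R,goto A. Now: state=A, head=2, tape[-1..3]=00110 (head:    ^)
Step 4: in state A at pos 2, read 1 -> (A,1)->write 1,move R,goto A. Now: state=A, head=3, tape[-1..4]=001100 (head:     ^)
Step 5: in state A at pos 3, read 0 -> (A,0)->write 1,move L,goto C. Now: state=C, head=2, tape[-1..4]=001110 (head:    ^)
Step 6: in state C at pos 2, read 1 -> (C,1)->write 0,move L,goto C. Now: state=C, head=1, tape[-1..4]=001010 (head:   ^)
Step 7: in state C at pos 1, read 1 -> (C,1)->write 0,move L,goto C. Now: state=C, head=0, tape[-1..4]=000010 (head:  ^)
Step 8: in state C at pos 0, read 0 -> (C,0)->write 0,move R,goto D. Now: state=D, head=1, tape[-1..4]=000010 (head:   ^)
After 8 step(s): state = D (not H) -> not halted within 8 -> no

Answer: no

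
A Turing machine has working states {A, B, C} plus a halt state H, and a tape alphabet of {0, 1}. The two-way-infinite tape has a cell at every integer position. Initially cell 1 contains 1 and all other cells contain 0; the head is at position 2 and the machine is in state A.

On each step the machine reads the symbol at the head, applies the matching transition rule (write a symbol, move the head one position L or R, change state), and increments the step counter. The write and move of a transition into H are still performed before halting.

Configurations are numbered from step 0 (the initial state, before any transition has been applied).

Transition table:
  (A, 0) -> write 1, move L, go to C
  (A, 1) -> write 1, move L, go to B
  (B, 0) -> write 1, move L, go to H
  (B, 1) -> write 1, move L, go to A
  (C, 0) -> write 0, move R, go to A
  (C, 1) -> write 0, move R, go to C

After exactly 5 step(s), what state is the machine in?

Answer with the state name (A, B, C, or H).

Answer: C

Derivation:
Step 1: in state A at pos 2, read 0 -> (A,0)->write 1,move L,goto C. Now: state=C, head=1, tape[0..3]=0110 (head:  ^)
Step 2: in state C at pos 1, read 1 -> (C,1)->write 0,move R,goto C. Now: state=C, head=2, tape[0..3]=0010 (head:   ^)
Step 3: in state C at pos 2, read 1 -> (C,1)->write 0,move R,goto C. Now: state=C, head=3, tape[0..4]=00000 (head:    ^)
Step 4: in state C at pos 3, read 0 -> (C,0)->write 0,move R,goto A. Now: state=A, head=4, tape[0..5]=000000 (head:     ^)
Step 5: in state A at pos 4, read 0 -> (A,0)->write 1,move L,goto C. Now: state=C, head=3, tape[0..5]=000010 (head:    ^)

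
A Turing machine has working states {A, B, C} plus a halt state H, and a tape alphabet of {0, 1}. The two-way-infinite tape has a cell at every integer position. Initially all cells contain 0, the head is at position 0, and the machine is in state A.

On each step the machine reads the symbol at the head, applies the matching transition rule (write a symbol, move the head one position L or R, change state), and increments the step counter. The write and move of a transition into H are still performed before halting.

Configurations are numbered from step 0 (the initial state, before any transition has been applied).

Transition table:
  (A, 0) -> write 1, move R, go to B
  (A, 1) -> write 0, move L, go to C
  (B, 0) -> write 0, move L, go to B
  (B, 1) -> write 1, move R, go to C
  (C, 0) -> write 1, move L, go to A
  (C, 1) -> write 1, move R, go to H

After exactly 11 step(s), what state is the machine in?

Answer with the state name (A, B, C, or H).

Answer: H

Derivation:
Step 1: in state A at pos 0, read 0 -> (A,0)->write 1,move R,goto B. Now: state=B, head=1, tape[-1..2]=0100 (head:   ^)
Step 2: in state B at pos 1, read 0 -> (B,0)->write 0,move L,goto B. Now: state=B, head=0, tape[-1..2]=0100 (head:  ^)
Step 3: in state B at pos 0, read 1 -> (B,1)->write 1,move R,goto C. Now: state=C, head=1, tape[-1..2]=0100 (head:   ^)
Step 4: in state C at pos 1, read 0 -> (C,0)->write 1,move L,goto A. Now: state=A, head=0, tape[-1..2]=0110 (head:  ^)
Step 5: in state A at pos 0, read 1 -> (A,1)->write 0,move L,goto C. Now: state=C, head=-1, tape[-2..2]=00010 (head:  ^)
Step 6: in state C at pos -1, read 0 -> (C,0)->write 1,move L,goto A. Now: state=A, head=-2, tape[-3..2]=001010 (head:  ^)
Step 7: in state A at pos -2, read 0 -> (A,0)->write 1,move R,goto B. Now: state=B, head=-1, tape[-3..2]=011010 (head:   ^)
Step 8: in state B at pos -1, read 1 -> (B,1)->write 1,move R,goto C. Now: state=C, head=0, tape[-3..2]=011010 (head:    ^)
Step 9: in state C at pos 0, read 0 -> (C,0)->write 1,move L,goto A. Now: state=A, head=-1, tape[-3..2]=011110 (head:   ^)
Step 10: in state A at pos -1, read 1 -> (A,1)->write 0,move L,goto C. Now: state=C, head=-2, tape[-3..2]=010110 (head:  ^)
Step 11: in state C at pos -2, read 1 -> (C,1)->write 1,move R,goto H. Now: state=H, head=-1, tape[-3..2]=010110 (head:   ^)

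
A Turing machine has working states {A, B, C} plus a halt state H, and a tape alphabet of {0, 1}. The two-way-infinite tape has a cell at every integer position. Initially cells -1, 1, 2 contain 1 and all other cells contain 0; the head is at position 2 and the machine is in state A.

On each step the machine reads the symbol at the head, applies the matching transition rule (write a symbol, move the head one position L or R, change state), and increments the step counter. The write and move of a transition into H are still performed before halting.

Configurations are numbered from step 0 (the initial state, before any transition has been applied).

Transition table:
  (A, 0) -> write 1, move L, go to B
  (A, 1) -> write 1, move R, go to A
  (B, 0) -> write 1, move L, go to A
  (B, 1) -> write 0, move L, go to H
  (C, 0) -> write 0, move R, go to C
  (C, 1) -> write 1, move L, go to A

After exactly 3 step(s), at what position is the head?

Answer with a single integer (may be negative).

Answer: 1

Derivation:
Step 1: in state A at pos 2, read 1 -> (A,1)->write 1,move R,goto A. Now: state=A, head=3, tape[-2..4]=0101100 (head:      ^)
Step 2: in state A at pos 3, read 0 -> (A,0)->write 1,move L,goto B. Now: state=B, head=2, tape[-2..4]=0101110 (head:     ^)
Step 3: in state B at pos 2, read 1 -> (B,1)->write 0,move L,goto H. Now: state=H, head=1, tape[-2..4]=0101010 (head:    ^)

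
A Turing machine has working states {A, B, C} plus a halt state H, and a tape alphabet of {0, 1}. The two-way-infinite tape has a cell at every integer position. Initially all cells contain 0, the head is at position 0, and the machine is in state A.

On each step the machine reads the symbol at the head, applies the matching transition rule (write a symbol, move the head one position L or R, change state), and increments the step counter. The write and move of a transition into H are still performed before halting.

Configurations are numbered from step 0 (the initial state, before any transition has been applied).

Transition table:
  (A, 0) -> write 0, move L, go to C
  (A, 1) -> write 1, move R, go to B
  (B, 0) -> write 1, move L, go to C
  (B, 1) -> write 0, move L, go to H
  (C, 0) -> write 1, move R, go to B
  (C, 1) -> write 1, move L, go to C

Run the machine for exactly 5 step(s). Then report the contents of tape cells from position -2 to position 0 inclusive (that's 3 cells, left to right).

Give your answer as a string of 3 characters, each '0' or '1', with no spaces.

Answer: 111

Derivation:
Step 1: in state A at pos 0, read 0 -> (A,0)->write 0,move L,goto C. Now: state=C, head=-1, tape[-2..1]=0000 (head:  ^)
Step 2: in state C at pos -1, read 0 -> (C,0)->write 1,move R,goto B. Now: state=B, head=0, tape[-2..1]=0100 (head:   ^)
Step 3: in state B at pos 0, read 0 -> (B,0)->write 1,move L,goto C. Now: state=C, head=-1, tape[-2..1]=0110 (head:  ^)
Step 4: in state C at pos -1, read 1 -> (C,1)->write 1,move L,goto C. Now: state=C, head=-2, tape[-3..1]=00110 (head:  ^)
Step 5: in state C at pos -2, read 0 -> (C,0)->write 1,move R,goto B. Now: state=B, head=-1, tape[-3..1]=01110 (head:   ^)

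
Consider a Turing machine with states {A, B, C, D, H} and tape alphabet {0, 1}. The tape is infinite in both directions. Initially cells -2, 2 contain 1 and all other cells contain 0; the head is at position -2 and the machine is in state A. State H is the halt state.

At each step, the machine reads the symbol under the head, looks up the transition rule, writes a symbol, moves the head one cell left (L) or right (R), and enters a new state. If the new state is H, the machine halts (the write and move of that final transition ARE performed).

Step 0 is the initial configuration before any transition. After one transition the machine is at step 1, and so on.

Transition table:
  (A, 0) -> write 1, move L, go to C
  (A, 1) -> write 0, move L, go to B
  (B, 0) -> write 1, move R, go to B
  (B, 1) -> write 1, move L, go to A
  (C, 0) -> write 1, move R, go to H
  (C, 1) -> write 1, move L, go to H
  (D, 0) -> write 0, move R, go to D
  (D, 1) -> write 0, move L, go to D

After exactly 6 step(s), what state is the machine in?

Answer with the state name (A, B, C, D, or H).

Answer: B

Derivation:
Step 1: in state A at pos -2, read 1 -> (A,1)->write 0,move L,goto B. Now: state=B, head=-3, tape[-4..3]=00000010 (head:  ^)
Step 2: in state B at pos -3, read 0 -> (B,0)->write 1,move R,goto B. Now: state=B, head=-2, tape[-4..3]=01000010 (head:   ^)
Step 3: in state B at pos -2, read 0 -> (B,0)->write 1,move R,goto B. Now: state=B, head=-1, tape[-4..3]=01100010 (head:    ^)
Step 4: in state B at pos -1, read 0 -> (B,0)->write 1,move R,goto B. Now: state=B, head=0, tape[-4..3]=01110010 (head:     ^)
Step 5: in state B at pos 0, read 0 -> (B,0)->write 1,move R,goto B. Now: state=B, head=1, tape[-4..3]=01111010 (head:      ^)
Step 6: in state B at pos 1, read 0 -> (B,0)->write 1,move R,goto B. Now: state=B, head=2, tape[-4..3]=01111110 (head:       ^)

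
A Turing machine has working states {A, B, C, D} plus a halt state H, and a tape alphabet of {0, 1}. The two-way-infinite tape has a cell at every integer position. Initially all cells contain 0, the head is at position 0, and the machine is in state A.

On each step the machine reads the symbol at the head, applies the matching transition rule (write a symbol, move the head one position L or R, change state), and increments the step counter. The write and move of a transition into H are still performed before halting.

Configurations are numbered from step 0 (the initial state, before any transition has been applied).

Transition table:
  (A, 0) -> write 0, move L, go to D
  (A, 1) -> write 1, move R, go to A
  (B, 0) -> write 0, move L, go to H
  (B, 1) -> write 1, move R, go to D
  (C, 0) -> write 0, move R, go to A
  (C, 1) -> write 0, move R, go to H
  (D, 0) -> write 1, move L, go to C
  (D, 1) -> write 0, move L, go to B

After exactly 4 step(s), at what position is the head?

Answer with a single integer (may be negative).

Answer: 0

Derivation:
Step 1: in state A at pos 0, read 0 -> (A,0)->write 0,move L,goto D. Now: state=D, head=-1, tape[-2..1]=0000 (head:  ^)
Step 2: in state D at pos -1, read 0 -> (D,0)->write 1,move L,goto C. Now: state=C, head=-2, tape[-3..1]=00100 (head:  ^)
Step 3: in state C at pos -2, read 0 -> (C,0)->write 0,move R,goto A. Now: state=A, head=-1, tape[-3..1]=00100 (head:   ^)
Step 4: in state A at pos -1, read 1 -> (A,1)->write 1,move R,goto A. Now: state=A, head=0, tape[-3..1]=00100 (head:    ^)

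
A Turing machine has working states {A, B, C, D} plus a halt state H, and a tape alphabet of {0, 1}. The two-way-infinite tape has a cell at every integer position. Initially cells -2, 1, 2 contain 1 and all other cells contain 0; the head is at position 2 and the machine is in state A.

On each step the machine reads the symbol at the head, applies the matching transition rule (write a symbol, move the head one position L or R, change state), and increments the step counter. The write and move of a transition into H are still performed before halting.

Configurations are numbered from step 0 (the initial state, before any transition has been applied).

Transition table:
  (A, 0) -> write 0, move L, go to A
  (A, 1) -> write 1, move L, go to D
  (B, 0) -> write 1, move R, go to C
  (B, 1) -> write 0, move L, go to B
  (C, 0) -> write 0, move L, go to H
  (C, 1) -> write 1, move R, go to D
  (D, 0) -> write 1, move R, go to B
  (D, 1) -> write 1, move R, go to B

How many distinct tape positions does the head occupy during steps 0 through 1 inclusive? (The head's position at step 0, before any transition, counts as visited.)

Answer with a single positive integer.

Step 1: in state A at pos 2, read 1 -> (A,1)->write 1,move L,goto D. Now: state=D, head=1, tape[-3..3]=0100110 (head:     ^)
Head positions at steps 0..1: starting at 2, distinct positions visited = {1, 2} -> 2 position(s)

Answer: 2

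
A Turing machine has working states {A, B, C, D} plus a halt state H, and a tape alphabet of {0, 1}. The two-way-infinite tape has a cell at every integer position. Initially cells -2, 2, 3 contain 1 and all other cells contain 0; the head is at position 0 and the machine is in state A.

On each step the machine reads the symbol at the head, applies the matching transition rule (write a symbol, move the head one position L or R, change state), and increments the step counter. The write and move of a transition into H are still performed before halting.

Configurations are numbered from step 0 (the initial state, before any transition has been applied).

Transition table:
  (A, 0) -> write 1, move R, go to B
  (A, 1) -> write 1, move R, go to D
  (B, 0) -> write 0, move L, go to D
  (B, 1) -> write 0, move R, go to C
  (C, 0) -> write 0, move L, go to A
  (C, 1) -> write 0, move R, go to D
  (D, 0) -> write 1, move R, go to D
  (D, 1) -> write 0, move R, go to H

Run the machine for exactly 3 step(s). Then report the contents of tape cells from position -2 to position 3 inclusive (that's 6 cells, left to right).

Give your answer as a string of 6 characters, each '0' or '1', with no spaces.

Step 1: in state A at pos 0, read 0 -> (A,0)->write 1,move R,goto B. Now: state=B, head=1, tape[-3..4]=01010110 (head:     ^)
Step 2: in state B at pos 1, read 0 -> (B,0)->write 0,move L,goto D. Now: state=D, head=0, tape[-3..4]=01010110 (head:    ^)
Step 3: in state D at pos 0, read 1 -> (D,1)->write 0,move R,goto H. Now: state=H, head=1, tape[-3..4]=01000110 (head:     ^)

Answer: 100011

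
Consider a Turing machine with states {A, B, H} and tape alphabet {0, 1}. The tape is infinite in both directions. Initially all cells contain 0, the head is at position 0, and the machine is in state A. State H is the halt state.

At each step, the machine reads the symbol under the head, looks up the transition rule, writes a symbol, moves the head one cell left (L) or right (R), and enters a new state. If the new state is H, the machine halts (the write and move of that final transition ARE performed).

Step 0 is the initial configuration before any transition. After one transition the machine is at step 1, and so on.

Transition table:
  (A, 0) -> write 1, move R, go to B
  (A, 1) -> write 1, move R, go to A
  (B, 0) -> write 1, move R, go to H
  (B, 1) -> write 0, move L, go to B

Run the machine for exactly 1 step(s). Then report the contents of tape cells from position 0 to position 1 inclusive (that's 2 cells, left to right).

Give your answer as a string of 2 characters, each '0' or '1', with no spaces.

Step 1: in state A at pos 0, read 0 -> (A,0)->write 1,move R,goto B. Now: state=B, head=1, tape[-1..2]=0100 (head:   ^)

Answer: 10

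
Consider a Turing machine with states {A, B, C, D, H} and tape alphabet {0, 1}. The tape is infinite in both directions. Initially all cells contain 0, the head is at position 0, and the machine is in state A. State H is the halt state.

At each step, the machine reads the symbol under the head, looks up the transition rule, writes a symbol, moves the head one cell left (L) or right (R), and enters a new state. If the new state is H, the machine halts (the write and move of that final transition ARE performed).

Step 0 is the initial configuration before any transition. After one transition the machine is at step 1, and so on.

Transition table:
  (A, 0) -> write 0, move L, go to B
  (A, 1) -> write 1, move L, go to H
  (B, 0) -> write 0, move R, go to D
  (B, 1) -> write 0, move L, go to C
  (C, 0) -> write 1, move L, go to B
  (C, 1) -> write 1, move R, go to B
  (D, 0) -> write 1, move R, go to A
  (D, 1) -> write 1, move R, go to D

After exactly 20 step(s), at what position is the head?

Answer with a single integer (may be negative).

Step 1: in state A at pos 0, read 0 -> (A,0)->write 0,move L,goto B. Now: state=B, head=-1, tape[-2..1]=0000 (head:  ^)
Step 2: in state B at pos -1, read 0 -> (B,0)->write 0,move R,goto D. Now: state=D, head=0, tape[-2..1]=0000 (head:   ^)
Step 3: in state D at pos 0, read 0 -> (D,0)->write 1,move R,goto A. Now: state=A, head=1, tape[-2..2]=00100 (head:    ^)
Step 4: in state A at pos 1, read 0 -> (A,0)->write 0,move L,goto B. Now: state=B, head=0, tape[-2..2]=00100 (head:   ^)
Step 5: in state B at pos 0, read 1 -> (B,1)->write 0,move L,goto C. Now: state=C, head=-1, tape[-2..2]=00000 (head:  ^)
Step 6: in state C at pos -1, read 0 -> (C,0)->write 1,move L,goto B. Now: state=B, head=-2, tape[-3..2]=001000 (head:  ^)
Step 7: in state B at pos -2, read 0 -> (B,0)->write 0,move R,goto D. Now: state=D, head=-1, tape[-3..2]=001000 (head:   ^)
Step 8: in state D at pos -1, read 1 -> (D,1)->write 1,move R,goto D. Now: state=D, head=0, tape[-3..2]=001000 (head:    ^)
Step 9: in state D at pos 0, read 0 -> (D,0)->write 1,move R,goto A. Now: state=A, head=1, tape[-3..2]=001100 (head:     ^)
Step 10: in state A at pos 1, read 0 -> (A,0)->write 0,move L,goto B. Now: state=B, head=0, tape[-3..2]=001100 (head:    ^)
Step 11: in state B at pos 0, read 1 -> (B,1)->write 0,move L,goto C. Now: state=C, head=-1, tape[-3..2]=001000 (head:   ^)
Step 12: in state C at pos -1, read 1 -> (C,1)->write 1,move R,goto B. Now: state=B, head=0, tape[-3..2]=001000 (head:    ^)
Step 13: in state B at pos 0, read 0 -> (B,0)->write 0,move R,goto D. Now: state=D, head=1, tape[-3..2]=001000 (head:     ^)
Step 14: in state D at pos 1, read 0 -> (D,0)->write 1,move R,goto A. Now: state=A, head=2, tape[-3..3]=0010100 (head:      ^)
Step 15: in state A at pos 2, read 0 -> (A,0)->write 0,move L,goto B. Now: state=B, head=1, tape[-3..3]=0010100 (head:     ^)
Step 16: in state B at pos 1, read 1 -> (B,1)->write 0,move L,goto C. Now: state=C, head=0, tape[-3..3]=0010000 (head:    ^)
Step 17: in state C at pos 0, read 0 -> (C,0)->write 1,move L,goto B. Now: state=B, head=-1, tape[-3..3]=0011000 (head:   ^)
Step 18: in state B at pos -1, read 1 -> (B,1)->write 0,move L,goto C. Now: state=C, head=-2, tape[-3..3]=0001000 (head:  ^)
Step 19: in state C at pos -2, read 0 -> (C,0)->write 1,move L,goto B. Now: state=B, head=-3, tape[-4..3]=00101000 (head:  ^)
Step 20: in state B at pos -3, read 0 -> (B,0)->write 0,move R,goto D. Now: state=D, head=-2, tape[-4..3]=00101000 (head:   ^)

Answer: -2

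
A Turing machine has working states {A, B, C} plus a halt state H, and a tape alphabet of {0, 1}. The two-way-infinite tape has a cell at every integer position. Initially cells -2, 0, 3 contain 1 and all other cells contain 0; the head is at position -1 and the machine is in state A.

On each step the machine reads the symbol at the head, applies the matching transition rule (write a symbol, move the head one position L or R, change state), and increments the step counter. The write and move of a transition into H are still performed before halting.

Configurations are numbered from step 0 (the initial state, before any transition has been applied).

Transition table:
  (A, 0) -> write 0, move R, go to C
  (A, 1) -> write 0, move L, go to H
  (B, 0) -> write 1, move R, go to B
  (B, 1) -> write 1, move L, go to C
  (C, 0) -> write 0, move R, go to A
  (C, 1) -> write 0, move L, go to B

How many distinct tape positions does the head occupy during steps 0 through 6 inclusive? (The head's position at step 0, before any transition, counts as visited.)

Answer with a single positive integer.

Step 1: in state A at pos -1, read 0 -> (A,0)->write 0,move R,goto C. Now: state=C, head=0, tape[-3..4]=01010010 (head:    ^)
Step 2: in state C at pos 0, read 1 -> (C,1)->write 0,move L,goto B. Now: state=B, head=-1, tape[-3..4]=01000010 (head:   ^)
Step 3: in state B at pos -1, read 0 -> (B,0)->write 1,move R,goto B. Now: state=B, head=0, tape[-3..4]=01100010 (head:    ^)
Step 4: in state B at pos 0, read 0 -> (B,0)->write 1,move R,goto B. Now: state=B, head=1, tape[-3..4]=01110010 (head:     ^)
Step 5: in state B at pos 1, read 0 -> (B,0)->write 1,move R,goto B. Now: state=B, head=2, tape[-3..4]=01111010 (head:      ^)
Step 6: in state B at pos 2, read 0 -> (B,0)->write 1,move R,goto B. Now: state=B, head=3, tape[-3..4]=01111110 (head:       ^)
Head positions at steps 0..6: starting at -1, distinct positions visited = {-1, 0, 1, 2, 3} -> 5 position(s)

Answer: 5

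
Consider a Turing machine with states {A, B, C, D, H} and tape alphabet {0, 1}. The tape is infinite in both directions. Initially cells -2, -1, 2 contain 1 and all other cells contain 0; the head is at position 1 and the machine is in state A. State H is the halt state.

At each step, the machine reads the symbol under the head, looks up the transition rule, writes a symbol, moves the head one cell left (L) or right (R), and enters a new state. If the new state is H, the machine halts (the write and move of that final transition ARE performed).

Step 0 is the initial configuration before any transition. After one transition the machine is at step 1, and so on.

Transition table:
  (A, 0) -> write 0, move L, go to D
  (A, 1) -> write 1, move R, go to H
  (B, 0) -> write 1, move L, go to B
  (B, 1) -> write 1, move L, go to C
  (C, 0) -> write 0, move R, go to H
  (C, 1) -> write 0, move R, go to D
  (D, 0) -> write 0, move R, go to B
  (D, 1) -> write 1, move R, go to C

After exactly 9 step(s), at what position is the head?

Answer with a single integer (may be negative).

Step 1: in state A at pos 1, read 0 -> (A,0)->write 0,move L,goto D. Now: state=D, head=0, tape[-3..3]=0110010 (head:    ^)
Step 2: in state D at pos 0, read 0 -> (D,0)->write 0,move R,goto B. Now: state=B, head=1, tape[-3..3]=0110010 (head:     ^)
Step 3: in state B at pos 1, read 0 -> (B,0)->write 1,move L,goto B. Now: state=B, head=0, tape[-3..3]=0110110 (head:    ^)
Step 4: in state B at pos 0, read 0 -> (B,0)->write 1,move L,goto B. Now: state=B, head=-1, tape[-3..3]=0111110 (head:   ^)
Step 5: in state B at pos -1, read 1 -> (B,1)->write 1,move L,goto C. Now: state=C, head=-2, tape[-3..3]=0111110 (head:  ^)
Step 6: in state C at pos -2, read 1 -> (C,1)->write 0,move R,goto D. Now: state=D, head=-1, tape[-3..3]=0011110 (head:   ^)
Step 7: in state D at pos -1, read 1 -> (D,1)->write 1,move R,goto C. Now: state=C, head=0, tape[-3..3]=0011110 (head:    ^)
Step 8: in state C at pos 0, read 1 -> (C,1)->write 0,move R,goto D. Now: state=D, head=1, tape[-3..3]=0010110 (head:     ^)
Step 9: in state D at pos 1, read 1 -> (D,1)->write 1,move R,goto C. Now: state=C, head=2, tape[-3..3]=0010110 (head:      ^)

Answer: 2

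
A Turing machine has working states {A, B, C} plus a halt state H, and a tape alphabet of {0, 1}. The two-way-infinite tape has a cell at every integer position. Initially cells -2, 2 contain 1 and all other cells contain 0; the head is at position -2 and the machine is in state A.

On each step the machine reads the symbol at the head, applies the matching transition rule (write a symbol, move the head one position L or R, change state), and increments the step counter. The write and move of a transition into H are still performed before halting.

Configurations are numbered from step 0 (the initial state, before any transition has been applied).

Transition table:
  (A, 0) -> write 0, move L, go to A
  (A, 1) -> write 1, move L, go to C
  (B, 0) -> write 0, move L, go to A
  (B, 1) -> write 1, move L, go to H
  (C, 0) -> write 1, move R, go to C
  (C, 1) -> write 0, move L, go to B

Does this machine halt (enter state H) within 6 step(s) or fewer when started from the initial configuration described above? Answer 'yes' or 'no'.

Answer: yes

Derivation:
Step 1: in state A at pos -2, read 1 -> (A,1)->write 1,move L,goto C. Now: state=C, head=-3, tape[-4..3]=00100010 (head:  ^)
Step 2: in state C at pos -3, read 0 -> (C,0)->write 1,move R,goto C. Now: state=C, head=-2, tape[-4..3]=01100010 (head:   ^)
Step 3: in state C at pos -2, read 1 -> (C,1)->write 0,move L,goto B. Now: state=B, head=-3, tape[-4..3]=01000010 (head:  ^)
Step 4: in state B at pos -3, read 1 -> (B,1)->write 1,move L,goto H. Now: state=H, head=-4, tape[-5..3]=001000010 (head:  ^)
State H reached at step 4; 4 <= 6 -> yes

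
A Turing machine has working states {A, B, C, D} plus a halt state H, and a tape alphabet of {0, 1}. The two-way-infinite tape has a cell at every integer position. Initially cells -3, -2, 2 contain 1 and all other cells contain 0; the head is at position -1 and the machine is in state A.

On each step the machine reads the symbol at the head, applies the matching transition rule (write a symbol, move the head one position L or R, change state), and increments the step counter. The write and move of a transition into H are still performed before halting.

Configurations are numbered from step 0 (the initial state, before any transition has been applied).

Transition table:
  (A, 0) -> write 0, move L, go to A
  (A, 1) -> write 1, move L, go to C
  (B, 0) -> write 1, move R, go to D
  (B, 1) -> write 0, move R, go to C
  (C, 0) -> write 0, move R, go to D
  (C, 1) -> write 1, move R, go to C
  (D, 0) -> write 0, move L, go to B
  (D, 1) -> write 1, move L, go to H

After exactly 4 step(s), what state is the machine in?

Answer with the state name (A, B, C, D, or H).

Step 1: in state A at pos -1, read 0 -> (A,0)->write 0,move L,goto A. Now: state=A, head=-2, tape[-4..3]=01100010 (head:   ^)
Step 2: in state A at pos -2, read 1 -> (A,1)->write 1,move L,goto C. Now: state=C, head=-3, tape[-4..3]=01100010 (head:  ^)
Step 3: in state C at pos -3, read 1 -> (C,1)->write 1,move R,goto C. Now: state=C, head=-2, tape[-4..3]=01100010 (head:   ^)
Step 4: in state C at pos -2, read 1 -> (C,1)->write 1,move R,goto C. Now: state=C, head=-1, tape[-4..3]=01100010 (head:    ^)

Answer: C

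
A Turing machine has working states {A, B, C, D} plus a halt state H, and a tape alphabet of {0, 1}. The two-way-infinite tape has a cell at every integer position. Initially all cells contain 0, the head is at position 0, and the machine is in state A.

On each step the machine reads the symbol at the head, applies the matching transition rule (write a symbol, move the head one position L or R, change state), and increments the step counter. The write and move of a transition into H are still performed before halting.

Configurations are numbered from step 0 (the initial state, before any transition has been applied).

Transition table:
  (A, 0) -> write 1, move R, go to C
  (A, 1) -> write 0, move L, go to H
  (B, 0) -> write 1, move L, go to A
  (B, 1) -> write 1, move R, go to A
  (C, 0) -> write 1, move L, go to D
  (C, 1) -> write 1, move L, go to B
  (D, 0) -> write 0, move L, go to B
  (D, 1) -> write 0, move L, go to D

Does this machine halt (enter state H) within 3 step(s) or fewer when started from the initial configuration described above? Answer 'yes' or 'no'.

Step 1: in state A at pos 0, read 0 -> (A,0)->write 1,move R,goto C. Now: state=C, head=1, tape[-1..2]=0100 (head:   ^)
Step 2: in state C at pos 1, read 0 -> (C,0)->write 1,move L,goto D. Now: state=D, head=0, tape[-1..2]=0110 (head:  ^)
Step 3: in state D at pos 0, read 1 -> (D,1)->write 0,move L,goto D. Now: state=D, head=-1, tape[-2..2]=00010 (head:  ^)
After 3 step(s): state = D (not H) -> not halted within 3 -> no

Answer: no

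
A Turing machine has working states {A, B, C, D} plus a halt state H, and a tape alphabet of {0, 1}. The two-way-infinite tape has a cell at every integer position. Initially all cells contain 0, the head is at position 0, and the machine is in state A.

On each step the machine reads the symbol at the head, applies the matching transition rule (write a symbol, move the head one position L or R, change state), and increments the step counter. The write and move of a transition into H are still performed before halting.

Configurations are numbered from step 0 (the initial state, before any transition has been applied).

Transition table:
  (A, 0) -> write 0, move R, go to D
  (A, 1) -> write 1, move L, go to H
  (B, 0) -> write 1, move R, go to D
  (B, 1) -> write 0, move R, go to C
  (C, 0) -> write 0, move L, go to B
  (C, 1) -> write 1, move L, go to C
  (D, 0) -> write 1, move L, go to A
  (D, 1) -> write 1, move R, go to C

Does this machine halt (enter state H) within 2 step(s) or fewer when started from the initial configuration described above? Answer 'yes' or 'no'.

Step 1: in state A at pos 0, read 0 -> (A,0)->write 0,move R,goto D. Now: state=D, head=1, tape[-1..2]=0000 (head:   ^)
Step 2: in state D at pos 1, read 0 -> (D,0)->write 1,move L,goto A. Now: state=A, head=0, tape[-1..2]=0010 (head:  ^)
After 2 step(s): state = A (not H) -> not halted within 2 -> no

Answer: no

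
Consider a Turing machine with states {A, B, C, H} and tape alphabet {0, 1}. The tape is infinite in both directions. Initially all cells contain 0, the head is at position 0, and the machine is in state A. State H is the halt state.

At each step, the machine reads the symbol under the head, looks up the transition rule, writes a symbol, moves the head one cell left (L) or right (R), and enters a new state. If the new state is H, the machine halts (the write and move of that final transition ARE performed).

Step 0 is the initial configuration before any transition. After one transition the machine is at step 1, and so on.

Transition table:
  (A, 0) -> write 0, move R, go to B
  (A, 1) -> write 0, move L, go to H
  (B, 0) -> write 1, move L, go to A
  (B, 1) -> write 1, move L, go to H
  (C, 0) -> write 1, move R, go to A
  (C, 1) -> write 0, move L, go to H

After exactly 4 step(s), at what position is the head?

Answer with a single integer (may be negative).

Answer: 0

Derivation:
Step 1: in state A at pos 0, read 0 -> (A,0)->write 0,move R,goto B. Now: state=B, head=1, tape[-1..2]=0000 (head:   ^)
Step 2: in state B at pos 1, read 0 -> (B,0)->write 1,move L,goto A. Now: state=A, head=0, tape[-1..2]=0010 (head:  ^)
Step 3: in state A at pos 0, read 0 -> (A,0)->write 0,move R,goto B. Now: state=B, head=1, tape[-1..2]=0010 (head:   ^)
Step 4: in state B at pos 1, read 1 -> (B,1)->write 1,move L,goto H. Now: state=H, head=0, tape[-1..2]=0010 (head:  ^)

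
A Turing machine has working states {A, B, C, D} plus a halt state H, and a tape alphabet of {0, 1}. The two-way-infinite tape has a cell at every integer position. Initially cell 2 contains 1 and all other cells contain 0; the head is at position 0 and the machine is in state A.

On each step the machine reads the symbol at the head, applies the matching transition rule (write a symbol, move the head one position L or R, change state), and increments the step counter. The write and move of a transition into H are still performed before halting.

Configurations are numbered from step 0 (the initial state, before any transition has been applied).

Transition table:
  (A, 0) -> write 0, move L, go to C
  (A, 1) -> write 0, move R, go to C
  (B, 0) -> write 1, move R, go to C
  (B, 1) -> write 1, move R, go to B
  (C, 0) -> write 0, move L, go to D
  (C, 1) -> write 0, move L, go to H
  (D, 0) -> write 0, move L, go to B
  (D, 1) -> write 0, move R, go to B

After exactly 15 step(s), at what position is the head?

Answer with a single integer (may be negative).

Answer: 1

Derivation:
Step 1: in state A at pos 0, read 0 -> (A,0)->write 0,move L,goto C. Now: state=C, head=-1, tape[-2..3]=000010 (head:  ^)
Step 2: in state C at pos -1, read 0 -> (C,0)->write 0,move L,goto D. Now: state=D, head=-2, tape[-3..3]=0000010 (head:  ^)
Step 3: in state D at pos -2, read 0 -> (D,0)->write 0,move L,goto B. Now: state=B, head=-3, tape[-4..3]=00000010 (head:  ^)
Step 4: in state B at pos -3, read 0 -> (B,0)->write 1,move R,goto C. Now: state=C, head=-2, tape[-4..3]=01000010 (head:   ^)
Step 5: in state C at pos -2, read 0 -> (C,0)->write 0,move L,goto D. Now: state=D, head=-3, tape[-4..3]=01000010 (head:  ^)
Step 6: in state D at pos -3, read 1 -> (D,1)->write 0,move R,goto B. Now: state=B, head=-2, tape[-4..3]=00000010 (head:   ^)
Step 7: in state B at pos -2, read 0 -> (B,0)->write 1,move R,goto C. Now: state=C, head=-1, tape[-4..3]=00100010 (head:    ^)
Step 8: in state C at pos -1, read 0 -> (C,0)->write 0,move L,goto D. Now: state=D, head=-2, tape[-4..3]=00100010 (head:   ^)
Step 9: in state D at pos -2, read 1 -> (D,1)->write 0,move R,goto B. Now: state=B, head=-1, tape[-4..3]=00000010 (head:    ^)
Step 10: in state B at pos -1, read 0 -> (B,0)->write 1,move R,goto C. Now: state=C, head=0, tape[-4..3]=00010010 (head:     ^)
Step 11: in state C at pos 0, read 0 -> (C,0)->write 0,move L,goto D. Now: state=D, head=-1, tape[-4..3]=00010010 (head:    ^)
Step 12: in state D at pos -1, read 1 -> (D,1)->write 0,move R,goto B. Now: state=B, head=0, tape[-4..3]=00000010 (head:     ^)
Step 13: in state B at pos 0, read 0 -> (B,0)->write 1,move R,goto C. Now: state=C, head=1, tape[-4..3]=00001010 (head:      ^)
Step 14: in state C at pos 1, read 0 -> (C,0)->write 0,move L,goto D. Now: state=D, head=0, tape[-4..3]=00001010 (head:     ^)
Step 15: in state D at pos 0, read 1 -> (D,1)->write 0,move R,goto B. Now: state=B, head=1, tape[-4..3]=00000010 (head:      ^)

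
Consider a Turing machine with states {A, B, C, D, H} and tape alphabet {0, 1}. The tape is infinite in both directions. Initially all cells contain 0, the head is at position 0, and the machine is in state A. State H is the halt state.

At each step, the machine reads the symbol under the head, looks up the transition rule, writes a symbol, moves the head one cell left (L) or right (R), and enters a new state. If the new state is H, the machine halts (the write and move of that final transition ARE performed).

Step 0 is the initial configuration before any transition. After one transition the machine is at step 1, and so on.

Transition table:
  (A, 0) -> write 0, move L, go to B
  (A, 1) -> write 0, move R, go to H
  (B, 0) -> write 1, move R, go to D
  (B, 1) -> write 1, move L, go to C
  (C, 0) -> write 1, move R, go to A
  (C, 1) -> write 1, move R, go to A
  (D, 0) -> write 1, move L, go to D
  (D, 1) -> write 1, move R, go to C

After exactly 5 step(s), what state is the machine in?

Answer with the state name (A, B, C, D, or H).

Step 1: in state A at pos 0, read 0 -> (A,0)->write 0,move L,goto B. Now: state=B, head=-1, tape[-2..1]=0000 (head:  ^)
Step 2: in state B at pos -1, read 0 -> (B,0)->write 1,move R,goto D. Now: state=D, head=0, tape[-2..1]=0100 (head:   ^)
Step 3: in state D at pos 0, read 0 -> (D,0)->write 1,move L,goto D. Now: state=D, head=-1, tape[-2..1]=0110 (head:  ^)
Step 4: in state D at pos -1, read 1 -> (D,1)->write 1,move R,goto C. Now: state=C, head=0, tape[-2..1]=0110 (head:   ^)
Step 5: in state C at pos 0, read 1 -> (C,1)->write 1,move R,goto A. Now: state=A, head=1, tape[-2..2]=01100 (head:    ^)

Answer: A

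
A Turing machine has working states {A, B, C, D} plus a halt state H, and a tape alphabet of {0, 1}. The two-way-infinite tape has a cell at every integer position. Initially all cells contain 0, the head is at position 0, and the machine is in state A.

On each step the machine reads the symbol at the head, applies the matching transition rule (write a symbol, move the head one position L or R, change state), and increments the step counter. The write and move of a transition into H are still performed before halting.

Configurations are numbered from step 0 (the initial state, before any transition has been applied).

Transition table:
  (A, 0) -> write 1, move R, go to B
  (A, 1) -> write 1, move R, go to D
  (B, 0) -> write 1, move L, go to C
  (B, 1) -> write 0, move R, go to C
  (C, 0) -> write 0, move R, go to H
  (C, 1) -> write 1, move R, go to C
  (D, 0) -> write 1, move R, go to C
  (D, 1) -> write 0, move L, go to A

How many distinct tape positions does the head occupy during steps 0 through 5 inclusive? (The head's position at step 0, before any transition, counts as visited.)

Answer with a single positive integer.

Step 1: in state A at pos 0, read 0 -> (A,0)->write 1,move R,goto B. Now: state=B, head=1, tape[-1..2]=0100 (head:   ^)
Step 2: in state B at pos 1, read 0 -> (B,0)->write 1,move L,goto C. Now: state=C, head=0, tape[-1..2]=0110 (head:  ^)
Step 3: in state C at pos 0, read 1 -> (C,1)->write 1,move R,goto C. Now: state=C, head=1, tape[-1..2]=0110 (head:   ^)
Step 4: in state C at pos 1, read 1 -> (C,1)->write 1,move R,goto C. Now: state=C, head=2, tape[-1..3]=01100 (head:    ^)
Step 5: in state C at pos 2, read 0 -> (C,0)->write 0,move R,goto H. Now: state=H, head=3, tape[-1..4]=011000 (head:     ^)
Head positions at steps 0..5: starting at 0, distinct positions visited = {0, 1, 2, 3} -> 4 position(s)

Answer: 4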